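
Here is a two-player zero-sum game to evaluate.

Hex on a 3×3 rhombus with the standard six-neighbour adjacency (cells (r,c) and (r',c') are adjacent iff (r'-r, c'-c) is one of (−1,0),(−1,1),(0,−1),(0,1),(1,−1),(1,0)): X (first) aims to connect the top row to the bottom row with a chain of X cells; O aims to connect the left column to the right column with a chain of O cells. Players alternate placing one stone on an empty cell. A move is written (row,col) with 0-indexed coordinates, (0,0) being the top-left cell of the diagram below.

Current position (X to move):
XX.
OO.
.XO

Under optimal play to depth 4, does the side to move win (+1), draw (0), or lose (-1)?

p1 X@[XX./OO./.XO]: (0,2)[XXX/OO./.XO]-1* (1,2)[XX./OOX/.XO]-1 (2,0)[XX./OO./XXO]-1
p2 O@[XXX/OO./.XO]: (1,2)[XXX/OOO/.XO]+1* (2,0)[XXX/OO./OXO]-1
p3 X@[XXX/OOO/.XO] terminal -1; root [XX./OO./.XO] d4

value(XX./OO./.XO, X) = -1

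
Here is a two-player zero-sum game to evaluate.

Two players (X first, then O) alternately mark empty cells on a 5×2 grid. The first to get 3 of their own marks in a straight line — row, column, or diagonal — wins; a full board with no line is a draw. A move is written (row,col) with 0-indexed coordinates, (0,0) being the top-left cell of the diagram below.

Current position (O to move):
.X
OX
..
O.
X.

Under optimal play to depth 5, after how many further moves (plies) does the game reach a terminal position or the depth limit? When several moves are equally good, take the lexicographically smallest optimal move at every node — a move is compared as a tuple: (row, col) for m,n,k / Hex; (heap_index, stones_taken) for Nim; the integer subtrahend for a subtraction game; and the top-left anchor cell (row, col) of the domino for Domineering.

PV length from [.X/OX/../O./X.]: 1 ply

p1 O@[.X/OX/../O./X.]: (0,0)[OX/OX/../O./X.]-1 (2,0)[.X/OX/O./O./X.]+1* (2,1)[.X/OX/.O/O./X.]+0 (3,1)[.X/OX/../OO/X.]-1 (4,1)[.X/OX/../O./XO]-1
p2 X@[.X/OX/O./O./X.] terminal -1; root [.X/OX/../O./X.] d5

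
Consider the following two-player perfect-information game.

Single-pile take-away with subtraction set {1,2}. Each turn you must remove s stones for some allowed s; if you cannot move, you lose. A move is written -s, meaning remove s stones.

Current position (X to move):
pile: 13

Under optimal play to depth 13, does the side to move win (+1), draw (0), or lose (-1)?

value(13, X) = +1

p1 X@[13]: -1[12]+1* -2[11]-1
p2 O@[12]: -1[11]-1* -2[10]-1
p3 X@[11]: -1[10]-1 -2[9]+1*
p4 O@[9]: -1[8]-1* -2[7]-1
p5 X@[8]: -1[7]-1 -2[6]+1*
p6 O@[6]: -1[5]-1* -2[4]-1
p7 X@[5]: -1[4]-1 -2[3]+1*
p8 O@[3]: -1[2]-1* -2[1]-1
p9 X@[2]: -1[1]-1 -2[0]+1*
p10 O@[0] terminal -1; root [13] d13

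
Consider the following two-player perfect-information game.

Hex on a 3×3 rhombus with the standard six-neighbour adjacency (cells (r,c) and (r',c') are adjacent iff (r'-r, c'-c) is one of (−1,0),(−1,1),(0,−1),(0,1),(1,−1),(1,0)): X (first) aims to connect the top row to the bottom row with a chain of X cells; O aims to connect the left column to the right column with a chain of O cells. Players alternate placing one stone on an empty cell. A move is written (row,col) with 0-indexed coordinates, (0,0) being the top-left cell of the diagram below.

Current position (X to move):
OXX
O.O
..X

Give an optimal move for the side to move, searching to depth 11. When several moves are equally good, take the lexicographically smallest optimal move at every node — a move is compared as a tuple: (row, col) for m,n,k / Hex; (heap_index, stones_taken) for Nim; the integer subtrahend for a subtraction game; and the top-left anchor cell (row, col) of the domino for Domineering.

ply 1, X at OXX/O.O/..X | (1,1)=+1→OXX/OXO/..X*; (2,0)=-1→OXX/O.O/X.X; (2,1)=-1→OXX/O.O/.XX
ply 2, O at OXX/OXO/..X | (2,0)=-1→OXX/OXO/O.X*; (2,1)=-1→OXX/OXO/.OX
ply 3, X at OXX/OXO/O.X | (2,1)=+1→OXX/OXO/OXX*
ply 4: OXX/OXO/OXX is terminal -1 (O); from OXX/O.O/..X depth 11

X's best at [OXX/O.O/..X]: (1,1)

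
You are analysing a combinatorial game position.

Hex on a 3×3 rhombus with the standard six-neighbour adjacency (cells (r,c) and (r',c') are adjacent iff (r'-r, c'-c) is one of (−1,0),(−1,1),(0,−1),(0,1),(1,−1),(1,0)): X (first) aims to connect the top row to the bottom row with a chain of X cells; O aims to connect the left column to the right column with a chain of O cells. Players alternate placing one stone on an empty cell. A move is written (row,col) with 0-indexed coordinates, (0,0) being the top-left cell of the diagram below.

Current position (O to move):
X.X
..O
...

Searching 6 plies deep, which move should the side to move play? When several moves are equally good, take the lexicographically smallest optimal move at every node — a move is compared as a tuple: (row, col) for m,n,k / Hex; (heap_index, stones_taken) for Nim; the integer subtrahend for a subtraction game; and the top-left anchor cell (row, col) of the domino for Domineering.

O's best at [X.X/..O/...]: (1,1)

[X.X/..O/...] O move#1: (0,1):-1/XOX/..O/..., (1,0):-1/X.X/O.O/..., (1,1):+1/X.X/.OO/...*, (2,0):+1/X.X/..O/O.., (2,1):-1/X.X/..O/.O., (2,2):-1/X.X/..O/..O
[X.X/.OO/...] X move#2: (0,1):-1/XXX/.OO/...*, (1,0):-1/X.X/XOO/..., (2,0):-1/X.X/.OO/X.., (2,1):-1/X.X/.OO/.X., (2,2):-1/X.X/.OO/..X
[XXX/.OO/...] O move#3: (1,0):+1/XXX/OOO/...*, (2,0):+1/XXX/.OO/O.., (2,1):+1/XXX/.OO/.O., (2,2):+1/XXX/.OO/..O
[XXX/OOO/...] end (terminal -1, X#4); searched X.X/..O/... to 6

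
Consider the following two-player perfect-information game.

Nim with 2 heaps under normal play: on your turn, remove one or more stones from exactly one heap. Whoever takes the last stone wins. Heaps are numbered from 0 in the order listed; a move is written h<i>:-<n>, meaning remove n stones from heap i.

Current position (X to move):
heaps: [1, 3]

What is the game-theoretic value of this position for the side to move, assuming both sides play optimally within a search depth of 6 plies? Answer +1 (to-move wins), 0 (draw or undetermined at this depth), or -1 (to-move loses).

value((1,3), X) = +1

p1 X@[(1,3)]: h0:-1[(0,3)]-1 h1:-1[(1,2)]-1 h1:-2[(1,1)]+1* h1:-3[(1,0)]-1
p2 O@[(1,1)]: h0:-1[(0,1)]-1* h1:-1[(1,0)]-1
p3 X@[(0,1)]: h1:-1[(0,0)]+1*
p4 O@[(0,0)] terminal -1; root [(1,3)] d6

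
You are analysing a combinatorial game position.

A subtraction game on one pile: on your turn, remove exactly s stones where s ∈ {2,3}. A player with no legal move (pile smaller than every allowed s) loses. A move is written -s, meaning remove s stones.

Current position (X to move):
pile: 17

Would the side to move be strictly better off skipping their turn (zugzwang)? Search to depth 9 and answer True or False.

zugzwang(17, X) = False

[17] X move#1: -2:+1/15*, -3:-1/14
[15] O move#2: -2:-1/13*, -3:-1/12
[13] X move#3: -2:+1/11*, -3:+1/10
[11] O move#4: -2:-1/9*, -3:-1/8
[9] X move#5: -2:-1/7, -3:+1/6*
[6] O move#6: -2:-1/4*, -3:-1/3
[4] X move#7: -2:-1/2, -3:+1/1*
[1] end (terminal -1, O#8); searched 17 to 9
suppose X passes — search the same position with O to move:
pass> [17] O move#1: -2:+1/15*, -3:-1/14
pass> [15] X move#2: -2:-1/13*, -3:-1/12
pass> [13] O move#3: -2:+1/11*, -3:+1/10
pass> [11] X move#4: -2:-1/9*, -3:-1/8
pass> [9] O move#5: -2:-1/7, -3:+1/6*
pass> [6] X move#6: -2:-1/4*, -3:-1/3
pass> [4] O move#7: -2:-1/2, -3:+1/1*
pass> [1] end (terminal -1, X#8); searched 17 to 9
for X: play +1, pass -1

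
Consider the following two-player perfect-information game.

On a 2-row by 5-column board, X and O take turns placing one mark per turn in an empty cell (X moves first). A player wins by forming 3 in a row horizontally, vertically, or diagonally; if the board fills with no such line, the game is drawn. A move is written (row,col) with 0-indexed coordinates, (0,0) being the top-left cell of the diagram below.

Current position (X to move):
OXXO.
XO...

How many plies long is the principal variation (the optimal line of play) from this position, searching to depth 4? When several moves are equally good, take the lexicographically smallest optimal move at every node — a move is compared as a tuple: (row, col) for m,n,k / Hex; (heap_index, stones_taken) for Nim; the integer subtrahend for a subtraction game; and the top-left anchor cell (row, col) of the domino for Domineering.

PV length from [OXXO./XO...]: 4 plies

ply 1, X at OXXO./XO... | (0,4)=+0→OXXOX/XO...*; (1,2)=+0→OXXO./XOX..; (1,3)=+0→OXXO./XO.X.; (1,4)=+0→OXXO./XO..X
ply 2, O at OXXOX/XO... | (1,2)=+0→OXXOX/XOO..*; (1,3)=+0→OXXOX/XO.O.; (1,4)=+0→OXXOX/XO..O
ply 3, X at OXXOX/XOO.. | (1,3)=+0→OXXOX/XOOX.*; (1,4)=-1→OXXOX/XOO.X
ply 4, O at OXXOX/XOOX. | (1,4)=+0→OXXOX/XOOXO*
ply 5: OXXOX/XOOXO is terminal +0 (X); from OXXO./XO... depth 4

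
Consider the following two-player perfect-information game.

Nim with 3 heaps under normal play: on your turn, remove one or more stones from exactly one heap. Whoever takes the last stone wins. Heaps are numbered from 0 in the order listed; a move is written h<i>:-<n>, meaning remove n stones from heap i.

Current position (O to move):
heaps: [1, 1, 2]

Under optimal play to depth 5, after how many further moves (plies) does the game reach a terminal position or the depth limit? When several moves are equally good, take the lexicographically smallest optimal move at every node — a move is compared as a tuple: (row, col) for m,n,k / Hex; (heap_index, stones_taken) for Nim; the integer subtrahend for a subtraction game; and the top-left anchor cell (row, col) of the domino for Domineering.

PV length from [(1,1,2)]: 3 plies

p1 O@[(1,1,2)]: h0:-1[(0,1,2)]-1 h1:-1[(1,0,2)]-1 h2:-1[(1,1,1)]-1 h2:-2[(1,1,0)]+1*
p2 X@[(1,1,0)]: h0:-1[(0,1,0)]-1* h1:-1[(1,0,0)]-1
p3 O@[(0,1,0)]: h1:-1[(0,0,0)]+1*
p4 X@[(0,0,0)] terminal -1; root [(1,1,2)] d5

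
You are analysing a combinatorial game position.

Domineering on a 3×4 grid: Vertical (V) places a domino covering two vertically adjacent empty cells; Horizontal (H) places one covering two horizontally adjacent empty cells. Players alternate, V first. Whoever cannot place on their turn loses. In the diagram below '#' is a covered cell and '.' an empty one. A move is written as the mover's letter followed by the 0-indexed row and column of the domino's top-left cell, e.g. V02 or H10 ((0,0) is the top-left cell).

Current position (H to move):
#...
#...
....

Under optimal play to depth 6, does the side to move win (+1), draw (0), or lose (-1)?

[#.../#.../....] H move#1: H01:-1/###./#.../...., H02:-1/#.##/#.../...., H11:+1/#.../###./....*, H12:+1/#.../#.##/...., H20:-1/#.../#.../##.., H21:-1/#.../#.../.##., H22:-1/#.../#.../..##
[#.../###./....] V move#2: V03:-1/#..#/####/....*, V13:-1/#.../####/...#
[#..#/####/....] H move#3: H01:+1/####/####/....*, H20:+1/#..#/####/##.., H21:+1/#..#/####/.##., H22:+1/#..#/####/..##
[####/####/....] end (terminal -1, V#4); searched #.../#.../.... to 6

value(#.../#.../...., H) = +1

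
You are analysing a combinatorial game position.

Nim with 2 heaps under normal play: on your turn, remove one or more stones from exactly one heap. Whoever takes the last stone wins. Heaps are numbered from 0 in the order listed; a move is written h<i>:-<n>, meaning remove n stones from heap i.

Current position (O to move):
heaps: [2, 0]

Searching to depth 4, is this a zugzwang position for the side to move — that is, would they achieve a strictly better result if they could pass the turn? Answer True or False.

ply 1, O at (2,0) | h0:-1=-1→(1,0); h0:-2=+1→(0,0)*
ply 2: (0,0) is terminal -1 (X); from (2,0) depth 4
pass branch (X moves first from the same position):
  | ply 1, X at (2,0) | h0:-1=-1→(1,0); h0:-2=+1→(0,0)*
  | ply 2: (0,0) is terminal -1 (O); from (2,0) depth 4
O moving scores +1; O passing scores -1

zugzwang((2,0), O) = False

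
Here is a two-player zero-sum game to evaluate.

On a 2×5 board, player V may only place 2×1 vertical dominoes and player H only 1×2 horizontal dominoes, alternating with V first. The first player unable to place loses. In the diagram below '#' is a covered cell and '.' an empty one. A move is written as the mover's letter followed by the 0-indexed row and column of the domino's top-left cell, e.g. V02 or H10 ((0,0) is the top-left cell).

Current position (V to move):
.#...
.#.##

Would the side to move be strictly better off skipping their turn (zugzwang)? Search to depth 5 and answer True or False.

zugzwang(.#.../.#.##, V) = False

ply 1, V at .#.../.#.## | V00=-1→##.../##.##; V02=+1→.##../.####*
ply 2, H at .##../.#### | H03=-1→.####/.####*
ply 3, V at .####/.#### | V00=+1→#####/#####*
ply 4: #####/##### is terminal -1 (H); from .#.../.#.## depth 5
suppose V passes — search the same position with H to move:
pass> ply 1, H at .#.../.#.## | H02=-1→.###./.#.##*; H03=-1→.#.##/.#.##
pass> ply 2, V at .###./.#.## | V00=+1→####./##.##*
pass> ply 3: ####./##.## is terminal -1 (H); from .#.../.#.## depth 5
for V: play +1, pass +1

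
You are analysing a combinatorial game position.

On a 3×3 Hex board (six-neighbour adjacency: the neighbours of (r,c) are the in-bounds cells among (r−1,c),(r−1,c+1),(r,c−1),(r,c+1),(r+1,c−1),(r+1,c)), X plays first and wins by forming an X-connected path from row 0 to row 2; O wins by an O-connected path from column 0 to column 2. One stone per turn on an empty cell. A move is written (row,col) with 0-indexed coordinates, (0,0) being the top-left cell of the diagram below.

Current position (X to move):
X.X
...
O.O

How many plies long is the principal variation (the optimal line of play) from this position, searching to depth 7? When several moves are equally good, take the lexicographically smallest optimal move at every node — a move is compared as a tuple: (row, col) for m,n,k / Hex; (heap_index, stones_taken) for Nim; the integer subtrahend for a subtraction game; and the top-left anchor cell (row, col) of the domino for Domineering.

PV length from [X.X/.../O.O]: 5 plies

p1 X@[X.X/.../O.O]: (0,1)[XXX/.../O.O]-1 (1,0)[X.X/X../O.O]-1 (1,1)[X.X/.X./O.O]-1 (1,2)[X.X/..X/O.O]-1 (2,1)[X.X/.../OXO]+1*
p2 O@[X.X/.../OXO]: (0,1)[XOX/.../OXO]-1* (1,0)[X.X/O../OXO]-1 (1,1)[X.X/.O./OXO]-1 (1,2)[X.X/..O/OXO]-1
p3 X@[XOX/.../OXO]: (1,0)[XOX/X../OXO]+1* (1,1)[XOX/.X./OXO]+1 (1,2)[XOX/..X/OXO]+1
p4 O@[XOX/X../OXO]: (1,1)[XOX/XO./OXO]-1* (1,2)[XOX/X.O/OXO]-1
p5 X@[XOX/XO./OXO]: (1,2)[XOX/XOX/OXO]+1*
p6 O@[XOX/XOX/OXO] terminal -1; root [X.X/.../O.O] d7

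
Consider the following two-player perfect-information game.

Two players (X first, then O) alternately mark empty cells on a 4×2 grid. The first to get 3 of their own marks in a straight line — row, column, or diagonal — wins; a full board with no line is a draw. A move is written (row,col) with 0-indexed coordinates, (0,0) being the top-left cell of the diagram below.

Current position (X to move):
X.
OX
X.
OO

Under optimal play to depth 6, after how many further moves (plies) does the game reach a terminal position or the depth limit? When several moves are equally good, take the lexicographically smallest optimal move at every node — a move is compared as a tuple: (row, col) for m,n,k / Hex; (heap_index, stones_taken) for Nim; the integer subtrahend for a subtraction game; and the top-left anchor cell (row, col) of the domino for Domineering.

PV length from [X./OX/X./OO]: 2 plies

ply 1, X at X./OX/X./OO | (0,1)=+0→XX/OX/X./OO*; (2,1)=+0→X./OX/XX/OO
ply 2, O at XX/OX/X./OO | (2,1)=+0→XX/OX/XO/OO*
ply 3: XX/OX/XO/OO is terminal +0 (X); from X./OX/X./OO depth 6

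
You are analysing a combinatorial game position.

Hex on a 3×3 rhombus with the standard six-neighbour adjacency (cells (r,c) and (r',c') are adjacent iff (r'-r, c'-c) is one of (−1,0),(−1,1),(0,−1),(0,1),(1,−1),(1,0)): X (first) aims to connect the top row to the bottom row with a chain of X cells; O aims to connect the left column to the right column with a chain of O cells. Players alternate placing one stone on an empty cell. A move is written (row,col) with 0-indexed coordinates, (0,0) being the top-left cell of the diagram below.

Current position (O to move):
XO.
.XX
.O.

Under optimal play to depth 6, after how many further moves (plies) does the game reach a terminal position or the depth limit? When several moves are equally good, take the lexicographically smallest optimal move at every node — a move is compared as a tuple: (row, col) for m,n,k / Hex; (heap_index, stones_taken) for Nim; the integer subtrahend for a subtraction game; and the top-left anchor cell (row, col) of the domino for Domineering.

PV length from [XO./.XX/.O.]: 4 plies

p1 O@[XO./.XX/.O.]: (0,2)[XOO/.XX/.O.]-1* (1,0)[XO./OXX/.O.]-1 (2,0)[XO./.XX/OO.]-1 (2,2)[XO./.XX/.OO]-1
p2 X@[XOO/.XX/.O.]: (1,0)[XOO/XXX/.O.]+1* (2,0)[XOO/.XX/XO.]-1 (2,2)[XOO/.XX/.OX]-1
p3 O@[XOO/XXX/.O.]: (2,0)[XOO/XXX/OO.]-1* (2,2)[XOO/XXX/.OO]-1
p4 X@[XOO/XXX/OO.]: (2,2)[XOO/XXX/OOX]+1*
p5 O@[XOO/XXX/OOX] terminal -1; root [XO./.XX/.O.] d6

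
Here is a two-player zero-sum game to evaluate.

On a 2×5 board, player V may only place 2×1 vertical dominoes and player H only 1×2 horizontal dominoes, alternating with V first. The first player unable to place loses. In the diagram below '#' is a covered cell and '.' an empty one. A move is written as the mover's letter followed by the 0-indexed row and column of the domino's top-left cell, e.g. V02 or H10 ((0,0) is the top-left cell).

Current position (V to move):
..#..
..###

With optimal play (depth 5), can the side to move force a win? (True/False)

p1 V@[..#../..###]: V00[#.#../#.###]+1* V01[.##../.####]+1
p2 H@[#.#../#.###]: H03[#.###/#.###]-1*
p3 V@[#.###/#.###]: V01[#####/#####]+1*
p4 H@[#####/#####] terminal -1; root [..#../..###] d5

V winning at [..#../..###]: True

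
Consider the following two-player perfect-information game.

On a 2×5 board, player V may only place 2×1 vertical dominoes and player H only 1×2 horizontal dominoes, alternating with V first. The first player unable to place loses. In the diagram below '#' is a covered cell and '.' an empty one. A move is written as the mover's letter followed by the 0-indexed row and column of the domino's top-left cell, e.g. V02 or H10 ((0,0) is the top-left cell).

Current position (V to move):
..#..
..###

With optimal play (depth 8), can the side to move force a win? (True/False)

V winning at [..#../..###]: True

ply 1, V at ..#../..### | V00=+1→#.#../#.###*; V01=+1→.##../.####
ply 2, H at #.#../#.### | H03=-1→#.###/#.###*
ply 3, V at #.###/#.### | V01=+1→#####/#####*
ply 4: #####/##### is terminal -1 (H); from ..#../..### depth 8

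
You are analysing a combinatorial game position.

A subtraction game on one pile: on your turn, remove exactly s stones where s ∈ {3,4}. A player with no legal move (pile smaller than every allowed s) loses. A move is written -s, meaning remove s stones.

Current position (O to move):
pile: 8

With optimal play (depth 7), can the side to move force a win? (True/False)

ply 1, O at 8 | -3=-1→5*; -4=-1→4
ply 2, X at 5 | -3=+1→2*; -4=+1→1
ply 3: 2 is terminal -1 (O); from 8 depth 7

O winning at [8]: False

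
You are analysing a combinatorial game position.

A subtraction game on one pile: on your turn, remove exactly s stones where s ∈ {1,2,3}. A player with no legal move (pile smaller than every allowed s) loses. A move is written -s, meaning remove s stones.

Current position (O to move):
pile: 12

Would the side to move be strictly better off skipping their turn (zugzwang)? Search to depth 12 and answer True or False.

p1 O@[12]: -1[11]-1* -2[10]-1 -3[9]-1
p2 X@[11]: -1[10]-1 -2[9]-1 -3[8]+1*
p3 O@[8]: -1[7]-1* -2[6]-1 -3[5]-1
p4 X@[7]: -1[6]-1 -2[5]-1 -3[4]+1*
p5 O@[4]: -1[3]-1* -2[2]-1 -3[1]-1
p6 X@[3]: -1[2]-1 -2[1]-1 -3[0]+1*
p7 O@[0] terminal -1; root [12] d12
suppose O passes — search the same position with X to move:
pass> p1 X@[12]: -1[11]-1* -2[10]-1 -3[9]-1
pass> p2 O@[11]: -1[10]-1 -2[9]-1 -3[8]+1*
pass> p3 X@[8]: -1[7]-1* -2[6]-1 -3[5]-1
pass> p4 O@[7]: -1[6]-1 -2[5]-1 -3[4]+1*
pass> p5 X@[4]: -1[3]-1* -2[2]-1 -3[1]-1
pass> p6 O@[3]: -1[2]-1 -2[1]-1 -3[0]+1*
pass> p7 X@[0] terminal -1; root [12] d12
for O: play -1, pass +1

zugzwang(12, O) = True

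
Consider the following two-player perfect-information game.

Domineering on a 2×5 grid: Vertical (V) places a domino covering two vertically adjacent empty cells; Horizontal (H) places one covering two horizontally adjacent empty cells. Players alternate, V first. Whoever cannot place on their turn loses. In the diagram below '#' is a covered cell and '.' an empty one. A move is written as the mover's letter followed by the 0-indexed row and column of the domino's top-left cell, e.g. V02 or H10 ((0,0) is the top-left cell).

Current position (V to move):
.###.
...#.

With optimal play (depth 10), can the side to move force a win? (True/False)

p1 V@[.###./...#.]: V00[####./#..#.]+1* V04[.####/...##]-1
p2 H@[####./#..#.]: H11[####./####.]-1*
p3 V@[####./####.]: V04[#####/#####]+1*
p4 H@[#####/#####] terminal -1; root [.###./...#.] d10

V winning at [.###./...#.]: True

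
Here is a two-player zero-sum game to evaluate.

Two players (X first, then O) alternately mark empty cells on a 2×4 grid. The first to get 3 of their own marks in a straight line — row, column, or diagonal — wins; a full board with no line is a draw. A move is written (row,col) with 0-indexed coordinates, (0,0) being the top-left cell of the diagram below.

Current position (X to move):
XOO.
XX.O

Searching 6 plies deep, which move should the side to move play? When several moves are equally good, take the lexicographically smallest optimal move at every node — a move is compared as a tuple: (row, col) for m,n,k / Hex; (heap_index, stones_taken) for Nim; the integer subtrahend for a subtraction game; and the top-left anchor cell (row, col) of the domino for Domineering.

ply 1, X at XOO./XX.O | (0,3)=+0→XOOX/XX.O; (1,2)=+1→XOO./XXXO*
ply 2: XOO./XXXO is terminal -1 (O); from XOO./XX.O depth 6

X's best at [XOO./XX.O]: (1,2)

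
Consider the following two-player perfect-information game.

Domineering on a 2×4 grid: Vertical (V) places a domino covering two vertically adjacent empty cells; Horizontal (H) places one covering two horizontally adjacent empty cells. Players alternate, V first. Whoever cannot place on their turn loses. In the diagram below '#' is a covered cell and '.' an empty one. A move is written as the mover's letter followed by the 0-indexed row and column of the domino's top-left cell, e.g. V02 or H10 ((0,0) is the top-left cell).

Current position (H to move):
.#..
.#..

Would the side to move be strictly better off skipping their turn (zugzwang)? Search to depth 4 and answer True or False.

ply 1, H at .#../.#.. | H02=+1→.###/.#..*; H12=+1→.#../.###
ply 2, V at .###/.#.. | V00=-1→####/##..*
ply 3, H at ####/##.. | H12=+1→####/####*
ply 4: ####/#### is terminal -1 (V); from .#../.#.. depth 4
if H skipped the turn, V would face:
~ ply 1, V at .#../.#.. | V00=-1→##../##..; V02=+1→.##./.##.*; V03=+1→.#.#/.#.#
~ ply 2: .##./.##. is terminal -1 (H); from .#../.#.. depth 4
compare (H): move=+1 vs pass=-1

zugzwang(.#../.#.., H) = False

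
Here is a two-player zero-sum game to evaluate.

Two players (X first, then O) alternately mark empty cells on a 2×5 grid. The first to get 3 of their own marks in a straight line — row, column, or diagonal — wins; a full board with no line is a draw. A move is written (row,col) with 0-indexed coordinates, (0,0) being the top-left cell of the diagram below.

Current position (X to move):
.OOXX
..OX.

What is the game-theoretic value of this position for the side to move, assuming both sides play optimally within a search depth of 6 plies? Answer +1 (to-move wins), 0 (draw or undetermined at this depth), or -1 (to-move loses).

value(.OOXX/..OX., X) = 0

ply 1, X at .OOXX/..OX. | (0,0)=+0→XOOXX/..OX.*; (1,0)=-1→.OOXX/X.OX.; (1,1)=-1→.OOXX/.XOX.; (1,4)=-1→.OOXX/..OXX
ply 2, O at XOOXX/..OX. | (1,0)=+0→XOOXX/O.OX.*; (1,1)=+0→XOOXX/.OOX.; (1,4)=+0→XOOXX/..OXO
ply 3, X at XOOXX/O.OX. | (1,1)=+0→XOOXX/OXOX.*; (1,4)=-1→XOOXX/O.OXX
ply 4, O at XOOXX/OXOX. | (1,4)=+0→XOOXX/OXOXO*
ply 5: XOOXX/OXOXO is terminal +0 (X); from .OOXX/..OX. depth 6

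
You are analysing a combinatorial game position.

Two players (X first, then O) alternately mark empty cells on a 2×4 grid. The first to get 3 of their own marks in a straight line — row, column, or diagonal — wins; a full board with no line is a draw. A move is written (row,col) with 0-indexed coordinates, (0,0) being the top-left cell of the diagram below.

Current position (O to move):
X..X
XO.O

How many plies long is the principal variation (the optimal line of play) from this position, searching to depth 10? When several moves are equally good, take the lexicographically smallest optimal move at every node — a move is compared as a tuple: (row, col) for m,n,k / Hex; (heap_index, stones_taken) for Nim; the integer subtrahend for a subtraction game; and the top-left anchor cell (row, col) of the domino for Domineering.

ply 1, O at X..X/XO.O | (0,1)=+0→XO.X/XO.O; (0,2)=+0→X.OX/XO.O; (1,2)=+1→X..X/XOOO*
ply 2: X..X/XOOO is terminal -1 (X); from X..X/XO.O depth 10

PV length from [X..X/XO.O]: 1 ply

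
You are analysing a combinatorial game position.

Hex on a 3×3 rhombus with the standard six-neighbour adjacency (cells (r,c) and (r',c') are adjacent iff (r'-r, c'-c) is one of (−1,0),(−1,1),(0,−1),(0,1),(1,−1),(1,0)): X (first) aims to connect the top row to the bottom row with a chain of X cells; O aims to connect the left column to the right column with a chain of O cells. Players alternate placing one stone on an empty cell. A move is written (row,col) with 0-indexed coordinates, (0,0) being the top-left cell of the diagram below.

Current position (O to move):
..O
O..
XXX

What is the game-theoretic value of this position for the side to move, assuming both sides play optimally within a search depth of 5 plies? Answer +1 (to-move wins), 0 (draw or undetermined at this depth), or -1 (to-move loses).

value(..O/O../XXX, O) = +1

ply 1, O at ..O/O../XXX | (0,0)=+1→O.O/O../XXX*; (0,1)=+1→.OO/O../XXX; (1,1)=+1→..O/OO./XXX; (1,2)=+1→..O/O.O/XXX
ply 2, X at O.O/O../XXX | (0,1)=-1→OXO/O../XXX*; (1,1)=-1→O.O/OX./XXX; (1,2)=-1→O.O/O.X/XXX
ply 3, O at OXO/O../XXX | (1,1)=+1→OXO/OO./XXX*; (1,2)=-1→OXO/O.O/XXX
ply 4: OXO/OO./XXX is terminal -1 (X); from ..O/O../XXX depth 5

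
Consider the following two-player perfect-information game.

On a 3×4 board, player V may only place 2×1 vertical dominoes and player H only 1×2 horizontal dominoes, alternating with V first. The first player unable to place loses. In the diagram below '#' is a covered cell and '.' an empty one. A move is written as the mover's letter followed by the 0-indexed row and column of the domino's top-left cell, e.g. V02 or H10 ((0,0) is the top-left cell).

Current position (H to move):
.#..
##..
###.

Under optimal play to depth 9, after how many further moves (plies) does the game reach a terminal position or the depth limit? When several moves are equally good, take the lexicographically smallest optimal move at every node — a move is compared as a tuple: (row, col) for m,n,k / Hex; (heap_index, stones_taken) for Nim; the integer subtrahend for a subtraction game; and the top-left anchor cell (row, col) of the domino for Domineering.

PV length from [.#../##../###.]: 1 ply

[.#../##../###.] H move#1: H02:-1/.###/##../###., H12:+1/.#../####/###.*
[.#../####/###.] end (terminal -1, V#2); searched .#../##../###. to 9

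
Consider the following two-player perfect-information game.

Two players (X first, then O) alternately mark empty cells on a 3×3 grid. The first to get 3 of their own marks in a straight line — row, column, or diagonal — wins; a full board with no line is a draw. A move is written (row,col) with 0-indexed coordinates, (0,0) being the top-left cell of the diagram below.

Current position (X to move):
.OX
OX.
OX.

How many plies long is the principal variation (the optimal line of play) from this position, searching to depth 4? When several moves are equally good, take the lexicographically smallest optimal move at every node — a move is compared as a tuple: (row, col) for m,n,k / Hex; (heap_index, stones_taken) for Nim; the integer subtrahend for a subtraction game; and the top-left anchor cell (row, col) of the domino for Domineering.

[.OX/OX./OX.] X move#1: (0,0):+0/XOX/OX./OX.*, (1,2):-1/.OX/OXX/OX., (2,2):-1/.OX/OX./OXX
[XOX/OX./OX.] O move#2: (1,2):-1/XOX/OXO/OX., (2,2):+0/XOX/OX./OXO*
[XOX/OX./OXO] X move#3: (1,2):+0/XOX/OXX/OXO*
[XOX/OXX/OXO] end (terminal +0, O#4); searched .OX/OX./OX. to 4

PV length from [.OX/OX./OX.]: 3 plies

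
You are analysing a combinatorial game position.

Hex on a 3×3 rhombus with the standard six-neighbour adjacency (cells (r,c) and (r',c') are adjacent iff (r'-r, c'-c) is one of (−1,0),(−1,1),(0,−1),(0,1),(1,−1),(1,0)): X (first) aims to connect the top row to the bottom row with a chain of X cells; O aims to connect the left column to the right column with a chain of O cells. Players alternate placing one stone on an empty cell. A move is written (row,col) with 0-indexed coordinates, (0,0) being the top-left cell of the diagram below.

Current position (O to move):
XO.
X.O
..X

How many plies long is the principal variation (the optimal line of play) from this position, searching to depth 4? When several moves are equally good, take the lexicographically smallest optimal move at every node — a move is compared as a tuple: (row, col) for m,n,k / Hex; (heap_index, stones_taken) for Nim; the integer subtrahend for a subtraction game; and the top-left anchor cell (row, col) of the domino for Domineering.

ply 1, O at XO./X.O/..X | (0,2)=-1→XOO/X.O/..X; (1,1)=-1→XO./XOO/..X; (2,0)=+1→XO./X.O/O.X*; (2,1)=-1→XO./X.O/.OX
ply 2, X at XO./X.O/O.X | (0,2)=-1→XOX/X.O/O.X*; (1,1)=-1→XO./XXO/O.X; (2,1)=-1→XO./X.O/OXX
ply 3, O at XOX/X.O/O.X | (1,1)=+1→XOX/XOO/O.X*; (2,1)=+1→XOX/X.O/OOX
ply 4: XOX/XOO/O.X is terminal -1 (X); from XO./X.O/..X depth 4

PV length from [XO./X.O/..X]: 3 plies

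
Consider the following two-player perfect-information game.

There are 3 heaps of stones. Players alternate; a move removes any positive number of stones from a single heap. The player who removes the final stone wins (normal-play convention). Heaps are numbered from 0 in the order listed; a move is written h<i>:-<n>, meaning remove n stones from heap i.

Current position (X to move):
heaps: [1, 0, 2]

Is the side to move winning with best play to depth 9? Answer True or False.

ply 1, X at (1,0,2) | h0:-1=-1→(0,0,2); h2:-1=+1→(1,0,1)*; h2:-2=-1→(1,0,0)
ply 2, O at (1,0,1) | h0:-1=-1→(0,0,1)*; h2:-1=-1→(1,0,0)
ply 3, X at (0,0,1) | h2:-1=+1→(0,0,0)*
ply 4: (0,0,0) is terminal -1 (O); from (1,0,2) depth 9

X winning at [(1,0,2)]: True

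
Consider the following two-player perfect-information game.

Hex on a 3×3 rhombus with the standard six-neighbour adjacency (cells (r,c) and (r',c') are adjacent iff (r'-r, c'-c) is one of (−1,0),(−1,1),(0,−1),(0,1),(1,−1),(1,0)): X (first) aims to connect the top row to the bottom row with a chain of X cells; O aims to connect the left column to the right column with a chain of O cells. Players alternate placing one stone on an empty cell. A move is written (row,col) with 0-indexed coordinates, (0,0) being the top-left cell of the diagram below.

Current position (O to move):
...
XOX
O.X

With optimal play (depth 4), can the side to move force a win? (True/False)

O winning at [.../XOX/O.X]: True

p1 O@[.../XOX/O.X]: (0,0)[O../XOX/O.X]-1 (0,1)[.O./XOX/O.X]-1 (0,2)[..O/XOX/O.X]+1* (2,1)[.../XOX/OOX]-1
p2 X@[..O/XOX/O.X] terminal -1; root [.../XOX/O.X] d4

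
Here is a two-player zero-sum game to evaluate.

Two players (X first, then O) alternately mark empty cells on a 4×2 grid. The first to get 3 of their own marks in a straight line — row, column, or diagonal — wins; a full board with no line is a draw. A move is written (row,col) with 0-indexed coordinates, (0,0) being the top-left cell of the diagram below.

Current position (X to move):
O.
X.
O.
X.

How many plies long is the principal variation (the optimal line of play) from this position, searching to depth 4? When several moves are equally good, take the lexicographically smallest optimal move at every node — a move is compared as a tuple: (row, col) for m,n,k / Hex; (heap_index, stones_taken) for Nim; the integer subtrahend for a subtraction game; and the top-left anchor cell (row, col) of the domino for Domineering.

PV length from [O./X./O./X.]: 4 plies

[O./X./O./X.] X move#1: (0,1):+0/OX/X./O./X.*, (1,1):+0/O./XX/O./X., (2,1):+0/O./X./OX/X., (3,1):+0/O./X./O./XX
[OX/X./O./X.] O move#2: (1,1):+0/OX/XO/O./X.*, (2,1):+0/OX/X./OO/X., (3,1):+0/OX/X./O./XO
[OX/XO/O./X.] X move#3: (2,1):+0/OX/XO/OX/X.*, (3,1):+0/OX/XO/O./XX
[OX/XO/OX/X.] O move#4: (3,1):+0/OX/XO/OX/XO*
[OX/XO/OX/XO] end (terminal +0, X#5); searched O./X./O./X. to 4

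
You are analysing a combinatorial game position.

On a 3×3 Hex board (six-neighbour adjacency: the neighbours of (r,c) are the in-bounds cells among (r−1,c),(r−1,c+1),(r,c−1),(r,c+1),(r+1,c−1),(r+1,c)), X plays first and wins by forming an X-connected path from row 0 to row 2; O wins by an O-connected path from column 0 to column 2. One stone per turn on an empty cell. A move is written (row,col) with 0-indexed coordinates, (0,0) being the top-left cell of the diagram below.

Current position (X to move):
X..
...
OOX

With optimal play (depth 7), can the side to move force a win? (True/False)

X winning at [X../.../OOX]: True

ply 1, X at X../.../OOX | (0,1)=-1→XX./.../OOX; (0,2)=-1→X.X/.../OOX; (1,0)=-1→X../X../OOX; (1,1)=-1→X../.X./OOX; (1,2)=+1→X../..X/OOX*
ply 2, O at X../..X/OOX | (0,1)=-1→XO./..X/OOX*; (0,2)=-1→X.O/..X/OOX; (1,0)=-1→X../O.X/OOX; (1,1)=-1→X../.OX/OOX
ply 3, X at XO./..X/OOX | (0,2)=+1→XOX/..X/OOX*; (1,0)=+1→XO./X.X/OOX; (1,1)=+1→XO./.XX/OOX
ply 4: XOX/..X/OOX is terminal -1 (O); from X../.../OOX depth 7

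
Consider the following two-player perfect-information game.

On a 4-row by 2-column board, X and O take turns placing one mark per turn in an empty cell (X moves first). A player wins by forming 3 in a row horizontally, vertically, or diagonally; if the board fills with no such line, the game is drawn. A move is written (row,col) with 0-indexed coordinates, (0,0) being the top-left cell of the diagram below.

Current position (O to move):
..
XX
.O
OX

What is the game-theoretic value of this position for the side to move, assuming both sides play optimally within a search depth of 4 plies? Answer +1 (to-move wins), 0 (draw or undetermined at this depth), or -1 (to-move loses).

value(../XX/.O/OX, O) = 0

p1 O@[../XX/.O/OX]: (0,0)[O./XX/.O/OX]+0* (0,1)[.O/XX/.O/OX]+0 (2,0)[../XX/OO/OX]+0
p2 X@[O./XX/.O/OX]: (0,1)[OX/XX/.O/OX]+0* (2,0)[O./XX/XO/OX]+0
p3 O@[OX/XX/.O/OX]: (2,0)[OX/XX/OO/OX]+0*
p4 X@[OX/XX/OO/OX] terminal +0; root [../XX/.O/OX] d4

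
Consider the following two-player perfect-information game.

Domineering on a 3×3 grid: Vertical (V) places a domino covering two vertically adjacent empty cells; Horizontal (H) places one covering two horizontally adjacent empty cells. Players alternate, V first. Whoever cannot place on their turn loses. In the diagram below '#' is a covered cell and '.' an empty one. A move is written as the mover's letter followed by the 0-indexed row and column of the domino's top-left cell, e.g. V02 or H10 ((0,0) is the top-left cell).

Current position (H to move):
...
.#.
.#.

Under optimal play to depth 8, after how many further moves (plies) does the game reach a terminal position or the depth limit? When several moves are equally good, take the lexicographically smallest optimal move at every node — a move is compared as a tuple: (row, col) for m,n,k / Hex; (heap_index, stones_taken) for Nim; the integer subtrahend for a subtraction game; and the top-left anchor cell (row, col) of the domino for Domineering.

p1 H@[.../.#./.#.]: H00[##./.#./.#.]-1* H01[.##/.#./.#.]-1
p2 V@[##./.#./.#.]: V02[###/.##/.#.]+1* V10[##./##./##.]+1 V12[##./.##/.##]+1
p3 H@[###/.##/.#.] terminal -1; root [.../.#./.#.] d8

PV length from [.../.#./.#.]: 2 plies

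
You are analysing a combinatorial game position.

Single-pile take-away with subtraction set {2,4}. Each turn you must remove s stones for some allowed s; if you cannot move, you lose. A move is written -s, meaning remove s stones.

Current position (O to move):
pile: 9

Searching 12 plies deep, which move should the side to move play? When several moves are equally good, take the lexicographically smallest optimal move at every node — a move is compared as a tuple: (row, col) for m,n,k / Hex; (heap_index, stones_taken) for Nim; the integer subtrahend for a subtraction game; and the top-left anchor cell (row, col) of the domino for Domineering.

[9] O move#1: -2:+1/7*, -4:-1/5
[7] X move#2: -2:-1/5*, -4:-1/3
[5] O move#3: -2:-1/3, -4:+1/1*
[1] end (terminal -1, X#4); searched 9 to 12

O's best at [9]: -2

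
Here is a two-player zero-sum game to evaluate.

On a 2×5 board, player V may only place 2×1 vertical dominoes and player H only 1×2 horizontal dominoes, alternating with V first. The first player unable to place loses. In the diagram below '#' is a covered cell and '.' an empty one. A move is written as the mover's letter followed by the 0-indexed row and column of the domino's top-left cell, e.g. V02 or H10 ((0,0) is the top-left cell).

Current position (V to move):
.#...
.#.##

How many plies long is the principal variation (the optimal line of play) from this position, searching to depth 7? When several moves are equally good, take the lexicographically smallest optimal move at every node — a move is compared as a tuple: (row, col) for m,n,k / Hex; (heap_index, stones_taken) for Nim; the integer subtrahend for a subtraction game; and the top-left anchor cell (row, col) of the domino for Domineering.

PV length from [.#.../.#.##]: 3 plies

[.#.../.#.##] V move#1: V00:-1/##.../##.##, V02:+1/.##../.####*
[.##../.####] H move#2: H03:-1/.####/.####*
[.####/.####] V move#3: V00:+1/#####/#####*
[#####/#####] end (terminal -1, H#4); searched .#.../.#.## to 7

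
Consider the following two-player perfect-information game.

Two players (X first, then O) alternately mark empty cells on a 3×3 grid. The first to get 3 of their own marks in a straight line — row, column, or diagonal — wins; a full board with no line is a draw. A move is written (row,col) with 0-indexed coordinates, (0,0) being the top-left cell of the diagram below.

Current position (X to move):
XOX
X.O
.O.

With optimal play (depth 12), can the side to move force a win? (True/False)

ply 1, X at XOX/X.O/.O. | (1,1)=+1→XOX/XXO/.O.*; (2,0)=+1→XOX/X.O/XO.; (2,2)=-1→XOX/X.O/.OX
ply 2, O at XOX/XXO/.O. | (2,0)=-1→XOX/XXO/OO.*; (2,2)=-1→XOX/XXO/.OO
ply 3, X at XOX/XXO/OO. | (2,2)=+1→XOX/XXO/OOX*
ply 4: XOX/XXO/OOX is terminal -1 (O); from XOX/X.O/.O. depth 12

X winning at [XOX/X.O/.O.]: True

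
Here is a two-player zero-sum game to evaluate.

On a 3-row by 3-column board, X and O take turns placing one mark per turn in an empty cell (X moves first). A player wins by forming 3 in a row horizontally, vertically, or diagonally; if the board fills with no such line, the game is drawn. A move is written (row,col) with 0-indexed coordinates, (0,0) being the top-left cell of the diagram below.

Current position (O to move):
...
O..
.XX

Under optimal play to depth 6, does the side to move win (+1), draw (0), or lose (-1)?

value(.../O../.XX, O) = +1

[.../O../.XX] O move#1: (0,0):-1/O../O../.XX, (0,1):-1/.O./O../.XX, (0,2):-1/..O/O../.XX, (1,1):-1/.../OO./.XX, (1,2):-1/.../O.O/.XX, (2,0):+1/.../O../OXX*
[.../O../OXX] X move#2: (0,0):-1/X../O../OXX*, (0,1):-1/.X./O../OXX, (0,2):-1/..X/O../OXX, (1,1):-1/.../OX./OXX, (1,2):-1/.../O.X/OXX
[X../O../OXX] O move#3: (0,1):-1/XO./O../OXX, (0,2):-1/X.O/O../OXX, (1,1):+1/X../OO./OXX*, (1,2):-1/X../O.O/OXX
[X../OO./OXX] X move#4: (0,1):-1/XX./OO./OXX*, (0,2):-1/X.X/OO./OXX, (1,2):-1/X../OOX/OXX
[XX./OO./OXX] O move#5: (0,2):+1/XXO/OO./OXX*, (1,2):+1/XX./OOO/OXX
[XXO/OO./OXX] end (terminal -1, X#6); searched .../O../.XX to 6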